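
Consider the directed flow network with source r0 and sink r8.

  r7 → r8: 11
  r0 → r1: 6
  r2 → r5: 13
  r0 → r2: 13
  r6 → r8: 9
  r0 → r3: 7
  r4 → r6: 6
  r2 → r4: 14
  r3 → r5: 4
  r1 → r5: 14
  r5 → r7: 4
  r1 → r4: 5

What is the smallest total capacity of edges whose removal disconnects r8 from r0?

Augment r0→r1→r4→r6→r8: bottleneck 5, flow now 5.
Augment r0→r1→r5→r7→r8: bottleneck 1, flow now 6.
Augment r0→r2→r4→r6→r8: bottleneck 1, flow now 7.
Augment r0→r2→r5→r7→r8: bottleneck 3, flow now 10.
No augmenting path remains; maximum flow = 10.
By max-flow min-cut, the minimum cut capacity equals the max flow.
In the residual graph, reachable from r0: {r0, r1, r2, r3, r4, r5}.
Min-cut edges: r4→r6 (6), r5→r7 (4); capacity 6 + 4 = 10.

10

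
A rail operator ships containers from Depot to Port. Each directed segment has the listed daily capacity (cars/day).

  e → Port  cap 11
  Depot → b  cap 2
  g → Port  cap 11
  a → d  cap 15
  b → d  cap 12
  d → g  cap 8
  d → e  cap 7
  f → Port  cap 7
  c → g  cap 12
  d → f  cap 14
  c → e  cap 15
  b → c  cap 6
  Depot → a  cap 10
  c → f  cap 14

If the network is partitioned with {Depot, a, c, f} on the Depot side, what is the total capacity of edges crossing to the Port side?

51

Edges leaving {Depot, a, c, f}: Depot→b (2), a→d (15), c→e (15), c→g (12), f→Port (7).
Cut capacity = 2 + 15 + 15 + 12 + 7 = 51.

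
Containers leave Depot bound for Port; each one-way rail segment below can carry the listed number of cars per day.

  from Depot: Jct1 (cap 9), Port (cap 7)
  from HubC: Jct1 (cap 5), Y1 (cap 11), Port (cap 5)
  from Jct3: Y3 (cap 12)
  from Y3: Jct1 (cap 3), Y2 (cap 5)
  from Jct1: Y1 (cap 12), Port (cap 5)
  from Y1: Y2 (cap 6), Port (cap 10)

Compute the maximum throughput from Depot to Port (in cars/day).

16

Augment Depot→Port: bottleneck 7, flow now 7.
Augment Depot→Jct1→Port: bottleneck 5, flow now 12.
Augment Depot→Jct1→Y1→Port: bottleneck 4, flow now 16.
No augmenting path remains; maximum flow = 16.
In the residual graph, reachable from Depot: {Depot}.
Min-cut edges: Depot→Jct1 (9), Depot→Port (7); capacity 9 + 7 = 16.
This cut is saturated, so no flow can exceed 16.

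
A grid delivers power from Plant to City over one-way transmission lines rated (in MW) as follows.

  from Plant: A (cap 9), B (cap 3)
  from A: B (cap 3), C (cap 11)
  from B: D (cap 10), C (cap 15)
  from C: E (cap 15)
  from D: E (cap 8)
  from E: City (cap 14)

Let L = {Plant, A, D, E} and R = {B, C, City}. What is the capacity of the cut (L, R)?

31

Edges leaving {Plant, A, D, E}: Plant→B (3), A→B (3), A→C (11), E→City (14).
Cut capacity = 3 + 3 + 11 + 14 = 31.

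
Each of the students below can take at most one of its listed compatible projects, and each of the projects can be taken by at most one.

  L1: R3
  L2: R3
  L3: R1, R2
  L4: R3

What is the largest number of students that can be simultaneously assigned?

2

Unit-capacity flow: source→left, listed edges, right→sink; max matching = max flow.
Augmenting path L1→R3 (+1); matched 1.
Augmenting path L3→R1 (+1); matched 2.
No augmenting path remains; maximum matching = 2.
König certificate: {L3, R3} is a vertex cover of size 2 (every listed pair touches it), so no matching can be larger.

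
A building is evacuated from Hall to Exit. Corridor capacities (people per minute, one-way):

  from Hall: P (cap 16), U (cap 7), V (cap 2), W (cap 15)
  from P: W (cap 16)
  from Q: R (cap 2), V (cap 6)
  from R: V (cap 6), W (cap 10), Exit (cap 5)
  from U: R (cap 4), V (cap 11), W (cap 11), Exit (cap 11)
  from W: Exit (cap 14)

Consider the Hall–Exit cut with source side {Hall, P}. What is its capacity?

Edges leaving {Hall, P}: Hall→U (7), Hall→V (2), Hall→W (15), P→W (16).
Cut capacity = 7 + 2 + 15 + 16 = 40.

40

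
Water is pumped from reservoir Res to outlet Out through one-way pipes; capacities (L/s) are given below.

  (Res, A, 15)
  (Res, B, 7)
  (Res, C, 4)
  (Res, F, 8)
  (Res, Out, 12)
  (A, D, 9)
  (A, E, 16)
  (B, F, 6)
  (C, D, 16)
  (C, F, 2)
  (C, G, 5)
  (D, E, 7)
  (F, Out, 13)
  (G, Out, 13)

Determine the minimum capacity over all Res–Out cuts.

Augment Res→Out: bottleneck 12, flow now 12.
Augment Res→F→Out: bottleneck 8, flow now 20.
Augment Res→B→F→Out: bottleneck 5, flow now 25.
Augment Res→C→G→Out: bottleneck 4, flow now 29.
No augmenting path remains; maximum flow = 29.
By max-flow min-cut, the minimum cut capacity equals the max flow.
In the residual graph, reachable from Res: {Res, A, B, D, E, F}.
Min-cut edges: Res→C (4), Res→Out (12), F→Out (13); capacity 4 + 12 + 13 = 29.

29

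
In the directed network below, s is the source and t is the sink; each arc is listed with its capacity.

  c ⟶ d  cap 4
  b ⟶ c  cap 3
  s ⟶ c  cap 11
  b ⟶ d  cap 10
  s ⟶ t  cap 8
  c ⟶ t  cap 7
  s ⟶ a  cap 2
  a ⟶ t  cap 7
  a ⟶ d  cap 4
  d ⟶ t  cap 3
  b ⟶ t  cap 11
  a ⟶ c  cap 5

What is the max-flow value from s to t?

Augment s→t: bottleneck 8, flow now 8.
Augment s→a→t: bottleneck 2, flow now 10.
Augment s→c→t: bottleneck 7, flow now 17.
Augment s→c→d→t: bottleneck 3, flow now 20.
No augmenting path remains; maximum flow = 20.
In the residual graph, reachable from s: {s, c, d}.
Min-cut edges: s→a (2), s→t (8), c→t (7), d→t (3); capacity 2 + 8 + 7 + 3 = 20.
This cut is saturated, so no flow can exceed 20.

20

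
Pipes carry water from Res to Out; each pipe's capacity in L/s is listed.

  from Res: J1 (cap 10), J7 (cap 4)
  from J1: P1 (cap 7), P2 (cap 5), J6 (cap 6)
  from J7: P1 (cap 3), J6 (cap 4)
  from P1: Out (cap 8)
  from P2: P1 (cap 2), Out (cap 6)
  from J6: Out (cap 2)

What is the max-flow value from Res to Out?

Augment Res→J1→P1→Out: bottleneck 7, flow now 7.
Augment Res→J1→P2→Out: bottleneck 3, flow now 10.
Augment Res→J7→P1→Out: bottleneck 1, flow now 11.
Augment Res→J7→J6→Out: bottleneck 2, flow now 13.
Augment Res→J7→P1→J1→P2→Out: bottleneck 1, flow now 14. (uses reverse residual edge)
No augmenting path remains; maximum flow = 14.
In the residual graph, reachable from Res: {Res}.
Min-cut edges: Res→J1 (10), Res→J7 (4); capacity 10 + 4 = 14.
This cut is saturated, so no flow can exceed 14.

14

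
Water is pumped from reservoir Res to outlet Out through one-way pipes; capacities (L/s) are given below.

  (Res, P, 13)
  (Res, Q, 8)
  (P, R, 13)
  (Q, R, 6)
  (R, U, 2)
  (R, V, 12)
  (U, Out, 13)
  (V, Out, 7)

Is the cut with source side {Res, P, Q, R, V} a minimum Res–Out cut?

Yes — it is a minimum cut (capacity 9).

Given cut capacity: 2 + 7 = 9.
Augment Res→P→R→U→Out: bottleneck 2, flow now 2.
Augment Res→P→R→V→Out: bottleneck 7, flow now 9.
No augmenting path remains; maximum flow = 9.
Cut capacity 9 equals the max flow, so it is a minimum cut.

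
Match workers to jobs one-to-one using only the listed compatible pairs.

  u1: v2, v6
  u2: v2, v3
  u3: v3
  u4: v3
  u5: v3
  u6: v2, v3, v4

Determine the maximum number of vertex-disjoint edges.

4

Unit-capacity flow: source→left, listed edges, right→sink; max matching = max flow.
Augmenting path u1→v2 (+1); matched 1.
Augmenting path u2→v3 (+1); matched 2.
Augmenting path u6→v4 (+1); matched 3.
Augmenting path u3→v3→u2→v2→u1→v6 (+1); matched 4.
No augmenting path remains; maximum matching = 4.
König certificate: {u1, u2, u6, v3} is a vertex cover of size 4 (every listed pair touches it), so no matching can be larger.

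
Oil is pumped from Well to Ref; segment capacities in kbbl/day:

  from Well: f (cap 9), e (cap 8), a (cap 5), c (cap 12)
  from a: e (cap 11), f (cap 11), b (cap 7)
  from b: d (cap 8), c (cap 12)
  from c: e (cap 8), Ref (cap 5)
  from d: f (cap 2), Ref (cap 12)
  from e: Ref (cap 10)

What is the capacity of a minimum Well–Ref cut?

20

Augment Well→c→Ref: bottleneck 5, flow now 5.
Augment Well→e→Ref: bottleneck 8, flow now 13.
Augment Well→a→e→Ref: bottleneck 2, flow now 15.
Augment Well→a→b→d→Ref: bottleneck 3, flow now 18.
Augment Well→c→e→a→b→d→Ref: bottleneck 2, flow now 20. (uses reverse residual edge)
No augmenting path remains; maximum flow = 20.
By max-flow min-cut, the minimum cut capacity equals the max flow.
In the residual graph, reachable from Well: {Well, c, e, f}.
Min-cut edges: Well→a (5), c→Ref (5), e→Ref (10); capacity 5 + 5 + 10 = 20.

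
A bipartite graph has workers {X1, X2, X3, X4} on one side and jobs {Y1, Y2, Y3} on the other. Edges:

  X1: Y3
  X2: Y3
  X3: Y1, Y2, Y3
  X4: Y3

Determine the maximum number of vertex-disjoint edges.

2

Unit-capacity flow: source→left, listed edges, right→sink; max matching = max flow.
Augmenting path X1→Y3 (+1); matched 1.
Augmenting path X3→Y1 (+1); matched 2.
No augmenting path remains; maximum matching = 2.
König certificate: {X3, Y3} is a vertex cover of size 2 (every listed pair touches it), so no matching can be larger.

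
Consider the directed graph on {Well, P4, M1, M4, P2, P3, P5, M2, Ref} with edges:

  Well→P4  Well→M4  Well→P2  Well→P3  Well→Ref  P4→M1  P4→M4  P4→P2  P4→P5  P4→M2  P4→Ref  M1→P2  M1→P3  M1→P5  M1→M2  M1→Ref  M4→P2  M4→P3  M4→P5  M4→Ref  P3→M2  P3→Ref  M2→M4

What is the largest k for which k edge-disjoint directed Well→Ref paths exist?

Assign every edge capacity 1; by Menger, the answer equals the max flow.
Path Well→Ref (+1); total 1.
Path Well→P4→Ref (+1); total 2.
Path Well→M4→Ref (+1); total 3.
Path Well→P3→Ref (+1); total 4.
No residual Well→Ref path; max flow = 4.
Certifying cut of size 4: {Well→M4, Well→P3, Well→P4, Well→Ref}.

4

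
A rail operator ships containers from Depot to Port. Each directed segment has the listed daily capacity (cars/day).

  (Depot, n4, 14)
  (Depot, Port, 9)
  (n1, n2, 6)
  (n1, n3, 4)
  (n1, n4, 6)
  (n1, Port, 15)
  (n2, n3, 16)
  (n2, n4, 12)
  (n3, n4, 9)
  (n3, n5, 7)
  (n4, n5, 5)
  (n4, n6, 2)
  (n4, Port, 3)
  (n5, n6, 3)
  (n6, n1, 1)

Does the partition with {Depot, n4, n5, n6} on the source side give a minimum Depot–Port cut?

Yes — it is a minimum cut (capacity 13).

Given cut capacity: 9 + 3 + 1 = 13.
Augment Depot→Port: bottleneck 9, flow now 9.
Augment Depot→n4→Port: bottleneck 3, flow now 12.
Augment Depot→n4→n6→n1→Port: bottleneck 1, flow now 13.
No augmenting path remains; maximum flow = 13.
Cut capacity 13 equals the max flow, so it is a minimum cut.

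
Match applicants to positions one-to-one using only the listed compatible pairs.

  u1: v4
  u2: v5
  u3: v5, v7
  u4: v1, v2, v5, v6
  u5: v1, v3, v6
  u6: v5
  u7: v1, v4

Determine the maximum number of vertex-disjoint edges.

6

Unit-capacity flow: source→left, listed edges, right→sink; max matching = max flow.
Augmenting path u1→v4 (+1); matched 1.
Augmenting path u2→v5 (+1); matched 2.
Augmenting path u3→v7 (+1); matched 3.
Augmenting path u4→v1 (+1); matched 4.
Augmenting path u5→v3 (+1); matched 5.
Augmenting path u7→v1→u4→v2 (+1); matched 6.
No augmenting path remains; maximum matching = 6.
König certificate: {u1, u3, u4, u5, u7, v5} is a vertex cover of size 6 (every listed pair touches it), so no matching can be larger.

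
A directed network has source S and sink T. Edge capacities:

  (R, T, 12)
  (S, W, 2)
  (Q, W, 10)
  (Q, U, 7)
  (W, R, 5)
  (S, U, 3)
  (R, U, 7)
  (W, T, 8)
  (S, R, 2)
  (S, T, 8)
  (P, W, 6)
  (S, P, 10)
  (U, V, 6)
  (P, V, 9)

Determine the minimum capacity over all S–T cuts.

Augment S→T: bottleneck 8, flow now 8.
Augment S→R→T: bottleneck 2, flow now 10.
Augment S→W→T: bottleneck 2, flow now 12.
Augment S→P→W→T: bottleneck 6, flow now 18.
No augmenting path remains; maximum flow = 18.
By max-flow min-cut, the minimum cut capacity equals the max flow.
In the residual graph, reachable from S: {S, P, U, V}.
Min-cut edges: S→R (2), S→W (2), S→T (8), P→W (6); capacity 2 + 2 + 8 + 6 = 18.

18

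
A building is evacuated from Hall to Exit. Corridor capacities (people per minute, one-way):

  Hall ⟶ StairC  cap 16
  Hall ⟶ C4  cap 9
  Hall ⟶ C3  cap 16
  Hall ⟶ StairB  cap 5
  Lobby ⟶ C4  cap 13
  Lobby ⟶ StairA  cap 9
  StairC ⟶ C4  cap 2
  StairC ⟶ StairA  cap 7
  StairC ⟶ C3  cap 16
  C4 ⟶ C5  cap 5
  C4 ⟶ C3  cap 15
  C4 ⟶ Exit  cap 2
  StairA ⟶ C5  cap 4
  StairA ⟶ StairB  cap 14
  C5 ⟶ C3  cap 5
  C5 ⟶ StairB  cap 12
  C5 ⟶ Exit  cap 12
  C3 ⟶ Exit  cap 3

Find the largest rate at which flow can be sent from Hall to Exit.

Augment Hall→C4→Exit: bottleneck 2, flow now 2.
Augment Hall→C3→Exit: bottleneck 3, flow now 5.
Augment Hall→C4→C5→Exit: bottleneck 5, flow now 10.
Augment Hall→StairC→StairA→C5→Exit: bottleneck 4, flow now 14.
No augmenting path remains; maximum flow = 14.
In the residual graph, reachable from Hall: {Hall, StairC, C4, StairA, C3, StairB}.
Min-cut edges: C4→C5 (5), C4→Exit (2), StairA→C5 (4), C3→Exit (3); capacity 5 + 2 + 4 + 3 = 14.
This cut is saturated, so no flow can exceed 14.

14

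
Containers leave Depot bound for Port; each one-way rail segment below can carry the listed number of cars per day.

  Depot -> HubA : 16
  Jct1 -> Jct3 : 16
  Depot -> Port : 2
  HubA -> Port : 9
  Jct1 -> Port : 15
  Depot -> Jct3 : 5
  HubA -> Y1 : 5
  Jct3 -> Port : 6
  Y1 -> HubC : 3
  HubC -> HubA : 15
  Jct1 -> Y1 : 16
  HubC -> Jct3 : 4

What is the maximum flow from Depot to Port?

17

Augment Depot→Port: bottleneck 2, flow now 2.
Augment Depot→HubA→Port: bottleneck 9, flow now 11.
Augment Depot→Jct3→Port: bottleneck 5, flow now 16.
Augment Depot→HubA→Y1→HubC→Jct3→Port: bottleneck 1, flow now 17.
No augmenting path remains; maximum flow = 17.
In the residual graph, reachable from Depot: {Depot, HubC, HubA, Jct3, Y1}.
Min-cut edges: Depot→Port (2), HubA→Port (9), Jct3→Port (6); capacity 2 + 9 + 6 = 17.
This cut is saturated, so no flow can exceed 17.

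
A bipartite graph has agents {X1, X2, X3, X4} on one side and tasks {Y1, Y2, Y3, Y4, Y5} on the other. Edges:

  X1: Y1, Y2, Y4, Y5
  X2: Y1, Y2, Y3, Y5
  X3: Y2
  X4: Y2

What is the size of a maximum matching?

Unit-capacity flow: source→left, listed edges, right→sink; max matching = max flow.
Augmenting path X1→Y1 (+1); matched 1.
Augmenting path X2→Y2 (+1); matched 2.
Augmenting path X3→Y2→X2→Y3 (+1); matched 3.
No augmenting path remains; maximum matching = 3.
König certificate: {X1, X2, Y2} is a vertex cover of size 3 (every listed pair touches it), so no matching can be larger.

3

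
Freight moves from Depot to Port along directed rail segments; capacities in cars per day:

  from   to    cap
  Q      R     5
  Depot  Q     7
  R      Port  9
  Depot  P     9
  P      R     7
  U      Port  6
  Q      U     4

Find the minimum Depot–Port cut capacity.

13

Augment Depot→P→R→Port: bottleneck 7, flow now 7.
Augment Depot→Q→R→Port: bottleneck 2, flow now 9.
Augment Depot→Q→U→Port: bottleneck 4, flow now 13.
No augmenting path remains; maximum flow = 13.
By max-flow min-cut, the minimum cut capacity equals the max flow.
In the residual graph, reachable from Depot: {Depot, P, Q, R}.
Min-cut edges: Q→U (4), R→Port (9); capacity 4 + 9 = 13.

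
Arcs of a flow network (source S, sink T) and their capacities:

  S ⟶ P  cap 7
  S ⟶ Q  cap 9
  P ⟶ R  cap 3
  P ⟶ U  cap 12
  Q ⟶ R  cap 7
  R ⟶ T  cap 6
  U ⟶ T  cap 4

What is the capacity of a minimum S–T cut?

Augment S→P→R→T: bottleneck 3, flow now 3.
Augment S→P→U→T: bottleneck 4, flow now 7.
Augment S→Q→R→T: bottleneck 3, flow now 10.
No augmenting path remains; maximum flow = 10.
By max-flow min-cut, the minimum cut capacity equals the max flow.
In the residual graph, reachable from S: {S, P, Q, R, U}.
Min-cut edges: R→T (6), U→T (4); capacity 6 + 4 = 10.

10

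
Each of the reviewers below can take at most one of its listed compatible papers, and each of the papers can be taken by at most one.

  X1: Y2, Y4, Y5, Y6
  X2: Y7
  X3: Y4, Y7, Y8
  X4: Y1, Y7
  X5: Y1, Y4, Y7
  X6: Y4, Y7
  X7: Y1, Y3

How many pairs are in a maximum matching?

6

Unit-capacity flow: source→left, listed edges, right→sink; max matching = max flow.
Augmenting path X1→Y2 (+1); matched 1.
Augmenting path X2→Y7 (+1); matched 2.
Augmenting path X3→Y4 (+1); matched 3.
Augmenting path X4→Y1 (+1); matched 4.
Augmenting path X7→Y3 (+1); matched 5.
Augmenting path X5→Y4→X3→Y8 (+1); matched 6.
No augmenting path remains; maximum matching = 6.
König certificate: {X1, X3, X7, Y1, Y4, Y7} is a vertex cover of size 6 (every listed pair touches it), so no matching can be larger.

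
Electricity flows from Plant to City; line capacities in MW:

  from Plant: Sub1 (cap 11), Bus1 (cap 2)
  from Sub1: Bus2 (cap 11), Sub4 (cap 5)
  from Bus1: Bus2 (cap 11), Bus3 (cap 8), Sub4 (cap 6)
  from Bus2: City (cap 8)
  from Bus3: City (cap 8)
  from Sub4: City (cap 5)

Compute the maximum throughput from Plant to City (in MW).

13

Augment Plant→Sub1→Bus2→City: bottleneck 8, flow now 8.
Augment Plant→Sub1→Sub4→City: bottleneck 3, flow now 11.
Augment Plant→Bus1→Bus3→City: bottleneck 2, flow now 13.
No augmenting path remains; maximum flow = 13.
In the residual graph, reachable from Plant: {Plant}.
Min-cut edges: Plant→Sub1 (11), Plant→Bus1 (2); capacity 11 + 2 = 13.
This cut is saturated, so no flow can exceed 13.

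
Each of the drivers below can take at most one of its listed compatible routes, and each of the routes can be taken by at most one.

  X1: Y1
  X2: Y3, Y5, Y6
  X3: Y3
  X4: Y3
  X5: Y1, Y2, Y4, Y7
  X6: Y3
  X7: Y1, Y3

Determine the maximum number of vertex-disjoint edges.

Unit-capacity flow: source→left, listed edges, right→sink; max matching = max flow.
Augmenting path X1→Y1 (+1); matched 1.
Augmenting path X2→Y3 (+1); matched 2.
Augmenting path X5→Y2 (+1); matched 3.
Augmenting path X3→Y3→X2→Y5 (+1); matched 4.
No augmenting path remains; maximum matching = 4.
König certificate: {X2, X5, Y1, Y3} is a vertex cover of size 4 (every listed pair touches it), so no matching can be larger.

4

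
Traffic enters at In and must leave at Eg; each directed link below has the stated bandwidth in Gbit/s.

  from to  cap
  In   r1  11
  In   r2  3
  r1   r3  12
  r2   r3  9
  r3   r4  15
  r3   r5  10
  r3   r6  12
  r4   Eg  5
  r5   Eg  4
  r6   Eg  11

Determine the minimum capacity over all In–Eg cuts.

14

Augment In→r1→r3→r4→Eg: bottleneck 5, flow now 5.
Augment In→r1→r3→r5→Eg: bottleneck 4, flow now 9.
Augment In→r1→r3→r6→Eg: bottleneck 2, flow now 11.
Augment In→r2→r3→r6→Eg: bottleneck 3, flow now 14.
No augmenting path remains; maximum flow = 14.
By max-flow min-cut, the minimum cut capacity equals the max flow.
In the residual graph, reachable from In: {In}.
Min-cut edges: In→r1 (11), In→r2 (3); capacity 11 + 3 = 14.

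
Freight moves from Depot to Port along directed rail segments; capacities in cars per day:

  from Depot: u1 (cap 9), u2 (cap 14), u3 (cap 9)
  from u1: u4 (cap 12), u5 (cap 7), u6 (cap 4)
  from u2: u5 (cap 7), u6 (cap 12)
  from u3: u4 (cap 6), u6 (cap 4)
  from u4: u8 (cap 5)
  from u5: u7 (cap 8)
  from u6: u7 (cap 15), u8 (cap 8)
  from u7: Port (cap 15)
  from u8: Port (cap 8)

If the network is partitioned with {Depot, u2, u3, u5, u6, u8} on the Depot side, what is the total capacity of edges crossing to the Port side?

Edges leaving {Depot, u2, u3, u5, u6, u8}: Depot→u1 (9), u3→u4 (6), u5→u7 (8), u6→u7 (15), u8→Port (8).
Cut capacity = 9 + 6 + 8 + 15 + 8 = 46.

46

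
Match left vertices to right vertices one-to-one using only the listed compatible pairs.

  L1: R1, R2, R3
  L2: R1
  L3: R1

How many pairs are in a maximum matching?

Unit-capacity flow: source→left, listed edges, right→sink; max matching = max flow.
Augmenting path L1→R1 (+1); matched 1.
Augmenting path L2→R1→L1→R2 (+1); matched 2.
No augmenting path remains; maximum matching = 2.
König certificate: {L1, R1} is a vertex cover of size 2 (every listed pair touches it), so no matching can be larger.

2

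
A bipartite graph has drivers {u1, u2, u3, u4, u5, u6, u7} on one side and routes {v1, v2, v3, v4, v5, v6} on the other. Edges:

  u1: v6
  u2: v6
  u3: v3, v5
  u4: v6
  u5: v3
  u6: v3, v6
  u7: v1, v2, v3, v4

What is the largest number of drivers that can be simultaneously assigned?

4

Unit-capacity flow: source→left, listed edges, right→sink; max matching = max flow.
Augmenting path u1→v6 (+1); matched 1.
Augmenting path u3→v3 (+1); matched 2.
Augmenting path u7→v1 (+1); matched 3.
Augmenting path u5→v3→u3→v5 (+1); matched 4.
No augmenting path remains; maximum matching = 4.
König certificate: {u3, u7, v3, v6} is a vertex cover of size 4 (every listed pair touches it), so no matching can be larger.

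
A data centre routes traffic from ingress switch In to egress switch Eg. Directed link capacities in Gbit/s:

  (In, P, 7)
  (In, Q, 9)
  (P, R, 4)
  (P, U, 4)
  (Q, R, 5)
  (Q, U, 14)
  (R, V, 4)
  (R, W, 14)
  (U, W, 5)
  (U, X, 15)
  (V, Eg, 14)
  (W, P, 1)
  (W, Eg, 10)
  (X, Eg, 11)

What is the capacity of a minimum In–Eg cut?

16

Augment In→P→R→V→Eg: bottleneck 4, flow now 4.
Augment In→P→U→W→Eg: bottleneck 3, flow now 7.
Augment In→Q→R→W→Eg: bottleneck 5, flow now 12.
Augment In→Q→U→W→Eg: bottleneck 2, flow now 14.
Augment In→Q→U→X→Eg: bottleneck 2, flow now 16.
No augmenting path remains; maximum flow = 16.
By max-flow min-cut, the minimum cut capacity equals the max flow.
In the residual graph, reachable from In: {In}.
Min-cut edges: In→P (7), In→Q (9); capacity 7 + 9 = 16.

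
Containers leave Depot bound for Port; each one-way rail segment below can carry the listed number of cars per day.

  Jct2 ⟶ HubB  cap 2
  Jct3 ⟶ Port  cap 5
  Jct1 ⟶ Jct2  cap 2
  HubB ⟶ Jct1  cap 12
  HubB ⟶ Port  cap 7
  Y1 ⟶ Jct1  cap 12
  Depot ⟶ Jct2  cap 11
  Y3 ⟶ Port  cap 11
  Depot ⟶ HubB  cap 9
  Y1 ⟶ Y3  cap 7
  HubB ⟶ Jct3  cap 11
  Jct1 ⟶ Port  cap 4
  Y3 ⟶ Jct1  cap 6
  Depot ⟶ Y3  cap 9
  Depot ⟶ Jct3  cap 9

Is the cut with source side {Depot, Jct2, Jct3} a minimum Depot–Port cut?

Given cut capacity: 9 + 9 + 2 + 5 = 25.
Augment Depot→HubB→Port: bottleneck 7, flow now 7.
Augment Depot→Jct3→Port: bottleneck 5, flow now 12.
Augment Depot→Y3→Port: bottleneck 9, flow now 21.
Augment Depot→HubB→Jct1→Port: bottleneck 2, flow now 23.
Augment Depot→Jct2→HubB→Jct1→Port: bottleneck 2, flow now 25.
No augmenting path remains; maximum flow = 25.
Cut capacity 25 equals the max flow, so it is a minimum cut.

Yes — it is a minimum cut (capacity 25).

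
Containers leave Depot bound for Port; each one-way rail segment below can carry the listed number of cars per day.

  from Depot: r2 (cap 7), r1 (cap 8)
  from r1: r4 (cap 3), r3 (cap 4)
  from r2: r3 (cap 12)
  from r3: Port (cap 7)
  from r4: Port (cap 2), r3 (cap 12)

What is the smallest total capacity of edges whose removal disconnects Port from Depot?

Augment Depot→r1→r3→Port: bottleneck 4, flow now 4.
Augment Depot→r1→r4→Port: bottleneck 2, flow now 6.
Augment Depot→r2→r3→Port: bottleneck 3, flow now 9.
No augmenting path remains; maximum flow = 9.
By max-flow min-cut, the minimum cut capacity equals the max flow.
In the residual graph, reachable from Depot: {Depot, r1, r2, r3, r4}.
Min-cut edges: r3→Port (7), r4→Port (2); capacity 7 + 2 = 9.

9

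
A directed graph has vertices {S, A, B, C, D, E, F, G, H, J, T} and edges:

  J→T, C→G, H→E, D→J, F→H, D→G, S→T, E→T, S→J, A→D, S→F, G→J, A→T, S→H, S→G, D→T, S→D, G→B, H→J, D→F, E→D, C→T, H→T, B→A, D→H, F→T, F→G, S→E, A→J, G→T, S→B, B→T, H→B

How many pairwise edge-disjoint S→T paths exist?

Assign every edge capacity 1; by Menger, the answer equals the max flow.
Path S→T (+1); total 1.
Path S→B→T (+1); total 2.
Path S→D→T (+1); total 3.
Path S→E→T (+1); total 4.
Path S→F→T (+1); total 5.
Path S→G→T (+1); total 6.
Path S→H→T (+1); total 7.
Path S→J→T (+1); total 8.
No residual S→T path; max flow = 8.
Certifying cut of size 8: {S→B, S→D, S→E, S→F, S→G, S→H, S→J, S→T}.

8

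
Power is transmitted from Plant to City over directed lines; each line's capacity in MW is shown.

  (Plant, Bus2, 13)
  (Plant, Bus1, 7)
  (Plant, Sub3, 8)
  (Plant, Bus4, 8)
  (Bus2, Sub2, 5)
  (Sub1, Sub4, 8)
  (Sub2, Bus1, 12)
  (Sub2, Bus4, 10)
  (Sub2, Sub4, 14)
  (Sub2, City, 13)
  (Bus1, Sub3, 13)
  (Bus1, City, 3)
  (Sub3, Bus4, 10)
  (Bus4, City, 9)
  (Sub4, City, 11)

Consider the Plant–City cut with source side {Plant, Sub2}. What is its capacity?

Edges leaving {Plant, Sub2}: Plant→Bus2 (13), Plant→Bus1 (7), Plant→Sub3 (8), Plant→Bus4 (8), Sub2→Bus1 (12), Sub2→Bus4 (10), Sub2→Sub4 (14), Sub2→City (13).
Cut capacity = 13 + 7 + 8 + 8 + 12 + 10 + 14 + 13 = 85.

85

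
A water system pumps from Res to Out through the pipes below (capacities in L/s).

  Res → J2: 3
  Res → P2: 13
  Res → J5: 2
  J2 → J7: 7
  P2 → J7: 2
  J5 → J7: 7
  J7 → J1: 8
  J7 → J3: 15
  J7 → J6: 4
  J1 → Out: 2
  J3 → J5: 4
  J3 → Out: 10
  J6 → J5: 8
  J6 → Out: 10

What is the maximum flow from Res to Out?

7

Augment Res→J2→J7→J1→Out: bottleneck 2, flow now 2.
Augment Res→J2→J7→J3→Out: bottleneck 1, flow now 3.
Augment Res→P2→J7→J3→Out: bottleneck 2, flow now 5.
Augment Res→J5→J7→J3→Out: bottleneck 2, flow now 7.
No augmenting path remains; maximum flow = 7.
In the residual graph, reachable from Res: {Res, P2}.
Min-cut edges: Res→J2 (3), Res→J5 (2), P2→J7 (2); capacity 3 + 2 + 2 = 7.
This cut is saturated, so no flow can exceed 7.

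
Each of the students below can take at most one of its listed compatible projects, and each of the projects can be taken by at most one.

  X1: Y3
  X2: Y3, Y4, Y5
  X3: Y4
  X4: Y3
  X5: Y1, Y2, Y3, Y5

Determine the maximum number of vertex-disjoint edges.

4

Unit-capacity flow: source→left, listed edges, right→sink; max matching = max flow.
Augmenting path X1→Y3 (+1); matched 1.
Augmenting path X2→Y4 (+1); matched 2.
Augmenting path X5→Y1 (+1); matched 3.
Augmenting path X3→Y4→X2→Y5 (+1); matched 4.
No augmenting path remains; maximum matching = 4.
König certificate: {X2, X3, X5, Y3} is a vertex cover of size 4 (every listed pair touches it), so no matching can be larger.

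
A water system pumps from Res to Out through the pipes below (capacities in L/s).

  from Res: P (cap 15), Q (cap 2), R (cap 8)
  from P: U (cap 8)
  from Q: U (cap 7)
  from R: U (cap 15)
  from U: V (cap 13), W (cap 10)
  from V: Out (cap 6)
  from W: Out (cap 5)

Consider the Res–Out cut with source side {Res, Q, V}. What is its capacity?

Edges leaving {Res, Q, V}: Res→P (15), Res→R (8), Q→U (7), V→Out (6).
Cut capacity = 15 + 8 + 7 + 6 = 36.

36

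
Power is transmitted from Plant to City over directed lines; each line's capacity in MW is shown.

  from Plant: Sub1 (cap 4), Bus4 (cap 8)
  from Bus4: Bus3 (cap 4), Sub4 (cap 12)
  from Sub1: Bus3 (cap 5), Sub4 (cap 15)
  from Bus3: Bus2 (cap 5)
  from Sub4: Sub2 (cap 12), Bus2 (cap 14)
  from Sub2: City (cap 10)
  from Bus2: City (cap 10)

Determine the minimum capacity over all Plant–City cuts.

Augment Plant→Bus4→Bus3→Bus2→City: bottleneck 4, flow now 4.
Augment Plant→Bus4→Sub4→Sub2→City: bottleneck 4, flow now 8.
Augment Plant→Sub1→Bus3→Bus2→City: bottleneck 1, flow now 9.
Augment Plant→Sub1→Sub4→Sub2→City: bottleneck 3, flow now 12.
No augmenting path remains; maximum flow = 12.
By max-flow min-cut, the minimum cut capacity equals the max flow.
In the residual graph, reachable from Plant: {Plant}.
Min-cut edges: Plant→Bus4 (8), Plant→Sub1 (4); capacity 8 + 4 = 12.

12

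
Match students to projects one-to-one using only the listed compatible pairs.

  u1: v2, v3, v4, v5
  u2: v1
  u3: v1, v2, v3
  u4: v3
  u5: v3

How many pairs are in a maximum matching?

Unit-capacity flow: source→left, listed edges, right→sink; max matching = max flow.
Augmenting path u1→v2 (+1); matched 1.
Augmenting path u2→v1 (+1); matched 2.
Augmenting path u3→v3 (+1); matched 3.
Augmenting path u4→v3→u3→v2→u1→v4 (+1); matched 4.
No augmenting path remains; maximum matching = 4.
König certificate: {u1, u2, u3, v3} is a vertex cover of size 4 (every listed pair touches it), so no matching can be larger.

4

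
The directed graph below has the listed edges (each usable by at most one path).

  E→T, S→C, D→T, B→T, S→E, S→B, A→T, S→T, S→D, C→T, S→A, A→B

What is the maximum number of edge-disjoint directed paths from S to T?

Assign every edge capacity 1; by Menger, the answer equals the max flow.
Path S→T (+1); total 1.
Path S→A→T (+1); total 2.
Path S→B→T (+1); total 3.
Path S→C→T (+1); total 4.
Path S→D→T (+1); total 5.
Path S→E→T (+1); total 6.
No residual S→T path; max flow = 6.
Certifying cut of size 6: {S→A, S→B, S→C, S→D, S→E, S→T}.

6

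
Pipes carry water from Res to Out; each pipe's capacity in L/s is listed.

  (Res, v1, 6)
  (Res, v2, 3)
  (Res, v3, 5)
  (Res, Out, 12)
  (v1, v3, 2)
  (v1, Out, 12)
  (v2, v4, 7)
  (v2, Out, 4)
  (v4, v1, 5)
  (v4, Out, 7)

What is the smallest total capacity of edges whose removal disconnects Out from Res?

21

Augment Res→Out: bottleneck 12, flow now 12.
Augment Res→v1→Out: bottleneck 6, flow now 18.
Augment Res→v2→Out: bottleneck 3, flow now 21.
No augmenting path remains; maximum flow = 21.
By max-flow min-cut, the minimum cut capacity equals the max flow.
In the residual graph, reachable from Res: {Res, v3}.
Min-cut edges: Res→v1 (6), Res→v2 (3), Res→Out (12); capacity 6 + 3 + 12 = 21.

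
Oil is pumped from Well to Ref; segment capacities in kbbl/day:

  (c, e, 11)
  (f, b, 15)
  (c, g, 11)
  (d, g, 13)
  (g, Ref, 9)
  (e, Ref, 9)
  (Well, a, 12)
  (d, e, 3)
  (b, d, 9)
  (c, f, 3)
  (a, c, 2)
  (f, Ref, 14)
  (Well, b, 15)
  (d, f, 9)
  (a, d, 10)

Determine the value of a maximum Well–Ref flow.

Augment Well→a→c→e→Ref: bottleneck 2, flow now 2.
Augment Well→a→d→e→Ref: bottleneck 3, flow now 5.
Augment Well→a→d→f→Ref: bottleneck 7, flow now 12.
Augment Well→b→d→f→Ref: bottleneck 2, flow now 14.
Augment Well→b→d→g→Ref: bottleneck 7, flow now 21.
No augmenting path remains; maximum flow = 21.
In the residual graph, reachable from Well: {Well, b}.
Min-cut edges: Well→a (12), b→d (9); capacity 12 + 9 = 21.
This cut is saturated, so no flow can exceed 21.

21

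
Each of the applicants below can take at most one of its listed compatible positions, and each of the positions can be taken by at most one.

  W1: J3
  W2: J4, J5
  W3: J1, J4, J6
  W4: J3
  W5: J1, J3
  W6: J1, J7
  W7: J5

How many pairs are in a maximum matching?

6

Unit-capacity flow: source→left, listed edges, right→sink; max matching = max flow.
Augmenting path W1→J3 (+1); matched 1.
Augmenting path W2→J4 (+1); matched 2.
Augmenting path W3→J1 (+1); matched 3.
Augmenting path W6→J7 (+1); matched 4.
Augmenting path W7→J5 (+1); matched 5.
Augmenting path W5→J1→W3→J6 (+1); matched 6.
No augmenting path remains; maximum matching = 6.
König certificate: {W2, W3, W5, W6, W7, J3} is a vertex cover of size 6 (every listed pair touches it), so no matching can be larger.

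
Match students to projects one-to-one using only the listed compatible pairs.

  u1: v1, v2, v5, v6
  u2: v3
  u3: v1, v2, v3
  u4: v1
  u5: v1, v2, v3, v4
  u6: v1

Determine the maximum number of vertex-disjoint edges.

Unit-capacity flow: source→left, listed edges, right→sink; max matching = max flow.
Augmenting path u1→v1 (+1); matched 1.
Augmenting path u2→v3 (+1); matched 2.
Augmenting path u3→v2 (+1); matched 3.
Augmenting path u5→v4 (+1); matched 4.
Augmenting path u4→v1→u1→v5 (+1); matched 5.
No augmenting path remains; maximum matching = 5.
König certificate: {u1, u2, u3, u5, v1} is a vertex cover of size 5 (every listed pair touches it), so no matching can be larger.

5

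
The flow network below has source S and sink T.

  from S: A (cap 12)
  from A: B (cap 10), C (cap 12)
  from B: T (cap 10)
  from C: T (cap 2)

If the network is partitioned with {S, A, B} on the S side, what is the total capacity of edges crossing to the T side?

Edges leaving {S, A, B}: A→C (12), B→T (10).
Cut capacity = 12 + 10 = 22.

22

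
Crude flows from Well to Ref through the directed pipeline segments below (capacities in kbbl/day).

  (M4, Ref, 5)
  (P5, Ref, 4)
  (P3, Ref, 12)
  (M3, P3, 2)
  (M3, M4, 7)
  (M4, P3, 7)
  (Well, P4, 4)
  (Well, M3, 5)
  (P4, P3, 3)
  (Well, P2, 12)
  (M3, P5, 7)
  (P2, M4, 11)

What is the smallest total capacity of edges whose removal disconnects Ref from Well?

19

Augment Well→P4→P3→Ref: bottleneck 3, flow now 3.
Augment Well→M3→M4→Ref: bottleneck 5, flow now 8.
Augment Well→P2→M4→P3→Ref: bottleneck 7, flow now 15.
Augment Well→P2→M4→M3→P3→Ref: bottleneck 2, flow now 17. (uses reverse residual edge)
Augment Well→P2→M4→M3→P5→Ref: bottleneck 2, flow now 19. (uses reverse residual edge)
No augmenting path remains; maximum flow = 19.
By max-flow min-cut, the minimum cut capacity equals the max flow.
In the residual graph, reachable from Well: {Well, P4, P2}.
Min-cut edges: Well→M3 (5), P4→P3 (3), P2→M4 (11); capacity 5 + 3 + 11 = 19.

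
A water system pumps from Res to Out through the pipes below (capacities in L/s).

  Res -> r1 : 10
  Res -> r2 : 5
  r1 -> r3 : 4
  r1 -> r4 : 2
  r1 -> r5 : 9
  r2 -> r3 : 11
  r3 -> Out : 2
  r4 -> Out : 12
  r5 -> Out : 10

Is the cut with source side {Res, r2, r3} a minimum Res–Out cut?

Given cut capacity: 10 + 2 = 12.
Augment Res→r1→r3→Out: bottleneck 2, flow now 2.
Augment Res→r1→r4→Out: bottleneck 2, flow now 4.
Augment Res→r1→r5→Out: bottleneck 6, flow now 10.
Augment Res→r2→r3→r1→r5→Out: bottleneck 2, flow now 12. (uses reverse residual edge)
No augmenting path remains; maximum flow = 12.
Cut capacity 12 equals the max flow, so it is a minimum cut.

Yes — it is a minimum cut (capacity 12).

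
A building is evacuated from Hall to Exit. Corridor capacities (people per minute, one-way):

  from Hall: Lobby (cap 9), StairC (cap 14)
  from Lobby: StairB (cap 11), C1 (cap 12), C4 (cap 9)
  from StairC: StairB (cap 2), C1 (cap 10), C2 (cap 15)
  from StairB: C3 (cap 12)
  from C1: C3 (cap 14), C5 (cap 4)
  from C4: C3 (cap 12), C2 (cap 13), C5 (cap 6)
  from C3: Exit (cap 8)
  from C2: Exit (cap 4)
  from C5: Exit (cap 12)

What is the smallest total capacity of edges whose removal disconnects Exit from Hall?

22

Augment Hall→StairC→C2→Exit: bottleneck 4, flow now 4.
Augment Hall→Lobby→StairB→C3→Exit: bottleneck 8, flow now 12.
Augment Hall→Lobby→C1→C5→Exit: bottleneck 1, flow now 13.
Augment Hall→StairC→C1→C5→Exit: bottleneck 3, flow now 16.
Augment Hall→StairC→StairB→Lobby→C4→C5→Exit: bottleneck 2, flow now 18. (uses reverse residual edge)
Augment Hall→StairC→C1→Lobby→C4→C5→Exit: bottleneck 1, flow now 19. (uses reverse residual edge)
Augment Hall→StairC→C1→C3→StairB→Lobby→C4→C5→Exit: bottleneck 3, flow now 22. (uses reverse residual edge)
No augmenting path remains; maximum flow = 22.
By max-flow min-cut, the minimum cut capacity equals the max flow.
In the residual graph, reachable from Hall: {Hall, Lobby, StairC, StairB, C1, C4, C3, C2}.
Min-cut edges: C1→C5 (4), C4→C5 (6), C3→Exit (8), C2→Exit (4); capacity 4 + 6 + 8 + 4 = 22.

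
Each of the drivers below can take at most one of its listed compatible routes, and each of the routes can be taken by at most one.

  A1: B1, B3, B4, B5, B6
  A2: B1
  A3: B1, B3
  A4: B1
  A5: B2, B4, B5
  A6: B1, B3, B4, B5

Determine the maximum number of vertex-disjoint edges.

5

Unit-capacity flow: source→left, listed edges, right→sink; max matching = max flow.
Augmenting path A1→B1 (+1); matched 1.
Augmenting path A3→B3 (+1); matched 2.
Augmenting path A5→B2 (+1); matched 3.
Augmenting path A6→B4 (+1); matched 4.
Augmenting path A2→B1→A1→B5 (+1); matched 5.
No augmenting path remains; maximum matching = 5.
König certificate: {A1, A3, A5, A6, B1} is a vertex cover of size 5 (every listed pair touches it), so no matching can be larger.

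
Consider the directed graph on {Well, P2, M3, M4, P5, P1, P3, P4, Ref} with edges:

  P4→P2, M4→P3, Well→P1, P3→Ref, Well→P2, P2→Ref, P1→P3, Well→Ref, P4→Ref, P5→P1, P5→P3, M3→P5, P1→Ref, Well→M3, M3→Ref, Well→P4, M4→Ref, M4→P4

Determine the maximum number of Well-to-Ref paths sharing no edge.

5

Assign every edge capacity 1; by Menger, the answer equals the max flow.
Path Well→Ref (+1); total 1.
Path Well→P2→Ref (+1); total 2.
Path Well→M3→Ref (+1); total 3.
Path Well→P1→Ref (+1); total 4.
Path Well→P4→Ref (+1); total 5.
No residual Well→Ref path; max flow = 5.
Certifying cut of size 5: {Well→M3, Well→P1, Well→P2, Well→P4, Well→Ref}.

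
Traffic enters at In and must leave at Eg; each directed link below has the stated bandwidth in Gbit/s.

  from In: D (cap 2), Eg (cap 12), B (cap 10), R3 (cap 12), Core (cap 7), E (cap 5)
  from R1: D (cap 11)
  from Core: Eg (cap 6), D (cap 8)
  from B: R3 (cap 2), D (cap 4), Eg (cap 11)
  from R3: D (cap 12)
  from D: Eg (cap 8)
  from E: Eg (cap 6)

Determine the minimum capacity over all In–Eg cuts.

Augment In→Eg: bottleneck 12, flow now 12.
Augment In→Core→Eg: bottleneck 6, flow now 18.
Augment In→B→Eg: bottleneck 10, flow now 28.
Augment In→D→Eg: bottleneck 2, flow now 30.
Augment In→E→Eg: bottleneck 5, flow now 35.
Augment In→Core→D→Eg: bottleneck 1, flow now 36.
Augment In→R3→D→Eg: bottleneck 5, flow now 41.
No augmenting path remains; maximum flow = 41.
By max-flow min-cut, the minimum cut capacity equals the max flow.
In the residual graph, reachable from In: {In, Core, R3, D}.
Min-cut edges: In→B (10), In→E (5), In→Eg (12), Core→Eg (6), D→Eg (8); capacity 10 + 5 + 12 + 6 + 8 = 41.

41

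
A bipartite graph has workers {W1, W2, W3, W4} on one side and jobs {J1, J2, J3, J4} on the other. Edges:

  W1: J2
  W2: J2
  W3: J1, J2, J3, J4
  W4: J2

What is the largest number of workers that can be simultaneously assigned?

2

Unit-capacity flow: source→left, listed edges, right→sink; max matching = max flow.
Augmenting path W1→J2 (+1); matched 1.
Augmenting path W3→J1 (+1); matched 2.
No augmenting path remains; maximum matching = 2.
König certificate: {W3, J2} is a vertex cover of size 2 (every listed pair touches it), so no matching can be larger.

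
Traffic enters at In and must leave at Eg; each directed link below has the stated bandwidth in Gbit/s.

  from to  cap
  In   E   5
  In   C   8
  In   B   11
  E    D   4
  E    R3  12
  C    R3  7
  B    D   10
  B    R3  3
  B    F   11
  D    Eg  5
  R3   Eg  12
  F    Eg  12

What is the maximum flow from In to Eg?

23

Augment In→E→D→Eg: bottleneck 4, flow now 4.
Augment In→E→R3→Eg: bottleneck 1, flow now 5.
Augment In→C→R3→Eg: bottleneck 7, flow now 12.
Augment In→B→D→Eg: bottleneck 1, flow now 13.
Augment In→B→R3→Eg: bottleneck 3, flow now 16.
Augment In→B→F→Eg: bottleneck 7, flow now 23.
No augmenting path remains; maximum flow = 23.
In the residual graph, reachable from In: {In, C}.
Min-cut edges: In→E (5), In→B (11), C→R3 (7); capacity 5 + 11 + 7 = 23.
This cut is saturated, so no flow can exceed 23.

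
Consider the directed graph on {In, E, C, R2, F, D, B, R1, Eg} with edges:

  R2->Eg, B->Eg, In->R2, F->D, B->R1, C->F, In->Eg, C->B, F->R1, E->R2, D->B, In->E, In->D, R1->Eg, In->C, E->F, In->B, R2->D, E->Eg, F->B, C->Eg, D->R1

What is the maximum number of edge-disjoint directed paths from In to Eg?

Assign every edge capacity 1; by Menger, the answer equals the max flow.
Path In→Eg (+1); total 1.
Path In→E→Eg (+1); total 2.
Path In→C→Eg (+1); total 3.
Path In→R2→Eg (+1); total 4.
Path In→B→Eg (+1); total 5.
Path In→D→R1→Eg (+1); total 6.
No residual In→Eg path; max flow = 6.
Certifying cut of size 6: {In→B, In→C, In→D, In→E, In→Eg, In→R2}.

6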